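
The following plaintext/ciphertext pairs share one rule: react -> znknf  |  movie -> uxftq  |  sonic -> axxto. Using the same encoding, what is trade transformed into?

bakoq

Each letter shifts forward by (position + 8), i.e. 8, 9, 10, … — the shift grows by one for each successive letter.
On trade: t+8=b, r+9=a, a+10=k, d+11=o, e+12=q.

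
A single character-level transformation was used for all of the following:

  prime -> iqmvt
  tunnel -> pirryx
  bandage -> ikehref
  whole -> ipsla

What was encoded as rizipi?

eleven

The output letters match the input read backwards, each shifted +4: prime reversed is emirp. Read the word backwards and shift each letter +4.
Undoing it on rizipi: shift back: r−4=n, i−4=e, z−4=v, i−4=e, p−4=l, i−4=e → nevele; then reverse → eleven.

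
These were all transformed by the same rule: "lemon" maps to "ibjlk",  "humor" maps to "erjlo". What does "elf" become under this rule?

Every letter moves 23 places later in the alphabet, wrapping around z→a.
Applying it to elf: e+23=b, l+23=i, f+23=c.

bic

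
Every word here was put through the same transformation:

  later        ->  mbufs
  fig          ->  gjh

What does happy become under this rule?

Compare letters: l→m is +1, a→b is +1, t→u is +1 — a constant shift. Every letter moves 1 place later in the alphabet, wrapping around z→a.
For happy: h+1=i, a+1=b, p+1=q, p+1=q, y+1=z.

ibqqz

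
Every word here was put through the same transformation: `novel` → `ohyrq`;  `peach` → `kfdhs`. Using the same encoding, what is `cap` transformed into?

Two steps: reverse the string, then apply a Caesar shift of +3.
Applying it to cap: reverse → pac; then shift: p+3=s, a+3=d, c+3=f.

sdf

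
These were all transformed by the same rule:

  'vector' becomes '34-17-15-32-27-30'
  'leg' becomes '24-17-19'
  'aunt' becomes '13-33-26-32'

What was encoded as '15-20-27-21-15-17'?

v is letter #22 and maps to 34: an offset of 12. The number is (letter's place in the alphabet, a=1) + 12.
Reversing it on 15-20-27-21-15-17: 15→(15−12)÷1=3=c, 20→(20−12)÷1=8=h, 27→(27−12)÷1=15=o, 21→(21−12)÷1=9=i, 15→(15−12)÷1=3=c, 17→(17−12)÷1=5=e.

choice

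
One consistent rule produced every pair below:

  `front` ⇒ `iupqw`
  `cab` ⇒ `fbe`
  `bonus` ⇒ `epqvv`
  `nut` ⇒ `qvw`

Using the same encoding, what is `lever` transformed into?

The shift depends on letter class: consonant f→i is +3, but vowel o→p is +1. Two shifts are in play — +1 for a/e/i/o/u, +3 for every other letter.
For lever: l(cons)+3=o, e(vowel)+1=f, v(cons)+3=y, e(vowel)+1=f, r(cons)+3=u.

ofyfu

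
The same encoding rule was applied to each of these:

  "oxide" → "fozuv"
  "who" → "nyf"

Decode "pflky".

youth

Compare letters: o→f is +17, x→o is +17, i→z is +17 — a constant shift. It's a constant shift of +17 (ROT17).
Undoing it on pflky: p−17=y, f−17=o, l−17=u, k−17=t, y−17=h.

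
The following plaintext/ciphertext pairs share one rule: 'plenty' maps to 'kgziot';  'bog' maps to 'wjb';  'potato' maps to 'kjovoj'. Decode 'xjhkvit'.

company

This is a Caesar cipher with shift 21.
Decoding xjhkvit: x−21=c, j−21=o, h−21=m, k−21=p, v−21=a, i−21=n, t−21=y.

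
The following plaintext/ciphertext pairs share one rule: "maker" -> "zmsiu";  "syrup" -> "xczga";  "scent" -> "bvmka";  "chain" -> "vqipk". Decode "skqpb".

The output letters match the input read backwards, each shifted +8: maker reversed is rekam. The word is reversed, then every letter is shifted forward by 8.
Undoing it on skqpb: shift back: s−8=k, k−8=c, q−8=i, p−8=h, b−8=t → kciht; then reverse → thick.

thick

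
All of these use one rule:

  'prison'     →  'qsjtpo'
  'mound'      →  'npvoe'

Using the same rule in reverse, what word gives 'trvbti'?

squash

It's a constant shift of +1 (ROT1).
Undoing it on trvbti: t−1=s, r−1=q, v−1=u, b−1=a, t−1=s, i−1=h.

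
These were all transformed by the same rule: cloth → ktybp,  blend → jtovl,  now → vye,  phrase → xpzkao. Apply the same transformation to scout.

The shift depends on letter class: consonant c→k is +8, but vowel o→y is +10. Two shifts are in play — +10 for a/e/i/o/u, +8 for every other letter.
For scout: s(cons)+8=a, c(cons)+8=k, o(vowel)+10=y, u(vowel)+10=e, t(cons)+8=b.

akyeb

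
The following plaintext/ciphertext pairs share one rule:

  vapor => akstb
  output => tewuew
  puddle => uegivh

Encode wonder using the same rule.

Shifts by position in vapor: pos 0: v→a (+5), pos 1: a→k (+10), pos 2: p→s (+3), pos 3: o→t (+5), pos 4: r→b (+10) — repeating every 3. It's a Vigenère-style cipher with numeric key [5,10,3]: position i shifts by key[i mod 3].
On wonder: w+5=b, o+10=y, n+3=q, d+5=i, e+10=o, r+3=u.

byqiou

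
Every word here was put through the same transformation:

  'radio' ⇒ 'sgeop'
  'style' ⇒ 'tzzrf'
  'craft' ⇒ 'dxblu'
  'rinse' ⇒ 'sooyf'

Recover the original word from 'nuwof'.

movie

The shifts repeat in a cycle of length 2: positions 0,1,… shift by +1, +6, then the pattern repeats.
Reversing it on nuwof: n−1=m, u−6=o, w−1=v, o−6=i, f−1=e.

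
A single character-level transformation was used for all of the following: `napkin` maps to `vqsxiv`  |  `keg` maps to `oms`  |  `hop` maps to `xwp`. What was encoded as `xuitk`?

clamp

The output letters match the input read backwards, each shifted +8: napkin reversed is nikpan. Read the word backwards and shift each letter +8.
Decoding xuitk: shift back: x−8=p, u−8=m, i−8=a, t−8=l, k−8=c → pmalc; then reverse → clamp.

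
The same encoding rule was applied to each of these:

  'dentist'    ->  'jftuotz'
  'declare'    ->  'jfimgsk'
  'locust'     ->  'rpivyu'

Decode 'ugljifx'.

officer

Shifts by position in dentist: pos 0: d→j (+6), pos 1: e→f (+1), pos 2: n→t (+6), pos 3: t→u (+1) — repeating every 2. The shifts repeat in a cycle of length 2: positions 0,1,… shift by +6, +1, then the pattern repeats.
Decoding ugljifx: u−6=o, g−1=f, l−6=f, j−1=i, i−6=c, f−1=e, x−6=r.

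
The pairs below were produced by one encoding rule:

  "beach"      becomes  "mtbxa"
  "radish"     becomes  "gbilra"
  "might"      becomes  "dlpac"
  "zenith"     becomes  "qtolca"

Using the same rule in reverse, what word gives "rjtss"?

b(1)→m(12) and e(4)→t(19) fit y≡11x+1 (mod 26); the inverse of 11 mod 26 is 19. This is an affine cipher: with a=0,…,z=25, each position x becomes (11x+1) mod 26.
Undoing it on rjtss: r(17)→19·(17−1)≡18=s; j(9)→19·(9−1)≡22=w; t(19)→19·(19−1)≡4=e; s(18)→19·(18−1)≡11=l; s(18)→19·(18−1)≡11=l (all mod 26).

swell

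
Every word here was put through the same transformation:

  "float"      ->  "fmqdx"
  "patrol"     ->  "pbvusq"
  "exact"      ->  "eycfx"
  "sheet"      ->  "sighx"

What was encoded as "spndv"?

solar

In float: f→f is +0, l→m is +1, o→q is +2, a→d is +3 — the shift increases by 1 each position. Letter i (0-indexed) is shifted by i+0, so successive shifts are 0, 1, 2, ….
Undoing it on spndv: s−0=s, p−1=o, n−2=l, d−3=a, v−4=r.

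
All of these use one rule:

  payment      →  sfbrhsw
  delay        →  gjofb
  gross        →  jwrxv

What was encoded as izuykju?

A repeating key of period 2 is used — shifts +3, +5 over and over.
Decoding izuykju: i−3=f, z−5=u, u−3=r, y−5=t, k−3=h, j−5=e, u−3=r.

further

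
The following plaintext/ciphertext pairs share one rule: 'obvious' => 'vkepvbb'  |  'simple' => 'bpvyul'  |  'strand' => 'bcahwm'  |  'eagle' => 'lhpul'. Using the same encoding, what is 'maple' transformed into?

vhyul

The shift depends on letter class: consonant b→k is +9, but vowel o→v is +7. Vowels shift forward by 7 and consonants shift forward by 9.
On maple: m(cons)+9=v, a(vowel)+7=h, p(cons)+9=y, l(cons)+9=u, e(vowel)+7=l.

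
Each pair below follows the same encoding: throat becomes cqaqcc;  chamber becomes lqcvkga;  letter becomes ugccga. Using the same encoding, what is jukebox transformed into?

swtgkqg

The shift depends on letter class: consonant t→c is +9, but vowel o→q is +2. Vowels shift forward by 2 and consonants shift forward by 9.
On jukebox: j(cons)+9=s, u(vowel)+2=w, k(cons)+9=t, e(vowel)+2=g, b(cons)+9=k, o(vowel)+2=q, x(cons)+9=g.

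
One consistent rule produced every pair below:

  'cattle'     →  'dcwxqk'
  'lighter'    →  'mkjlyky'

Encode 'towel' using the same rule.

In cattle: c→d is +1, a→c is +2, t→w is +3, t→x is +4 — the shift increases by 1 each position. Letter i (0-indexed) is shifted by i+1, so successive shifts are 1, 2, 3, ….
For towel: t+1=u, o+2=q, w+3=z, e+4=i, l+5=q.

uqziq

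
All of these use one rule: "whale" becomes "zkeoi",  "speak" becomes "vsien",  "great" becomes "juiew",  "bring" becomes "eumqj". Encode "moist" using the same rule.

The shift depends on letter class: consonant w→z is +3, but vowel a→e is +4. The rule splits by letter class: vowels +4, consonants +3.
For moist: m(cons)+3=p, o(vowel)+4=s, i(vowel)+4=m, s(cons)+3=v, t(cons)+3=w.

psmvw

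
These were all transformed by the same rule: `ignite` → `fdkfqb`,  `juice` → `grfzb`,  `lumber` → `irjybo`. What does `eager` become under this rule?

bxdbo

Compare letters: i→f is +23, g→d is +23, n→k is +23 — a constant shift. Every letter moves 23 places later in the alphabet, wrapping around z→a.
Applying it to eager: e+23=b, a+23=x, g+23=d, e+23=b, r+23=o.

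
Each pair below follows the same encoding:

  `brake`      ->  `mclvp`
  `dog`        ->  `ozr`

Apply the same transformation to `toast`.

ezlde

Compare letters: b→m is +11, r→c is +11, a→l is +11 — a constant shift. Each letter is shifted forward by 11 in the alphabet (a Caesar shift of +11).
Applying it to toast: t+11=e, o+11=z, a+11=l, s+11=d, t+11=e.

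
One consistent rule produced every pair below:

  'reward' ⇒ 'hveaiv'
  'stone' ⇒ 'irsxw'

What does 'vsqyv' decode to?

The output letters match the input read backwards, each shifted +4: reward reversed is drawer. Read the word backwards and shift each letter +4.
Undoing it on vsqyv: shift back: v−4=r, s−4=o, q−4=m, y−4=u, v−4=r → romur; then reverse → rumor.

rumor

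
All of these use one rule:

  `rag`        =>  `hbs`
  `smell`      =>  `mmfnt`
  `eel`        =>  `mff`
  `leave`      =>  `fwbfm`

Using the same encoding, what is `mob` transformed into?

The output letters match the input read backwards, each shifted +1: rag reversed is gar. The word is reversed, then every letter is shifted forward by 1.
Applying it to mob: reverse → bom; then shift: b+1=c, o+1=p, m+1=n.

cpn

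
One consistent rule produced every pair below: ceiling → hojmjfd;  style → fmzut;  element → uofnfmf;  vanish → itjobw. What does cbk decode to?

jab

The output letters match the input read backwards, each shifted +1: ceiling reversed is gniliec. The word is reversed, then every letter is shifted forward by 1.
Undoing it on cbk: shift back: c−1=b, b−1=a, k−1=j → baj; then reverse → jab.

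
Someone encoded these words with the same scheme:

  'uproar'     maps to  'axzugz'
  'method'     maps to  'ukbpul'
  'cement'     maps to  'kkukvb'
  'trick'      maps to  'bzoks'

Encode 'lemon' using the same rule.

tkuuv

The shift depends on letter class: consonant p→x is +8, but vowel u→a is +6. The rule splits by letter class: vowels +6, consonants +8.
On lemon: l(cons)+8=t, e(vowel)+6=k, m(cons)+8=u, o(vowel)+6=u, n(cons)+8=v.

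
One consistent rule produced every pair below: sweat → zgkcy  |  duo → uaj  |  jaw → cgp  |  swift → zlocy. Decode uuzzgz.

tattoo

The output letters match the input read backwards, each shifted +6: sweat reversed is taews. The word is reversed, then every letter is shifted forward by 6.
Reversing it on uuzzgz: shift back: u−6=o, u−6=o, z−6=t, z−6=t, g−6=a, z−6=t → oottat; then reverse → tattoo.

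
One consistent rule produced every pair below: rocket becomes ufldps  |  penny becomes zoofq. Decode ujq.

The output letters match the input read backwards, each shifted +1: rocket reversed is tekcor. The word is reversed, then every letter is shifted forward by 1.
Decoding ujq: shift back: u−1=t, j−1=i, q−1=p → tip; then reverse → pit.

pit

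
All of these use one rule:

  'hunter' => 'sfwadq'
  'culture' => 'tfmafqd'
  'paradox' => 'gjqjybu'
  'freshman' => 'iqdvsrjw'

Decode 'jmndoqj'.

Each letter's alphabet position (a=0..z=25) is mapped through 5·x+9 mod 26 — an affine cipher.
Undoing it on jmndoqj: j(9)→21·(9−9)≡0=a; m(12)→21·(12−9)≡11=l; n(13)→21·(13−9)≡6=g; d(3)→21·(3−9)≡4=e; o(14)→21·(14−9)≡1=b; q(16)→21·(16−9)≡17=r; j(9)→21·(9−9)≡0=a (all mod 26).

algebra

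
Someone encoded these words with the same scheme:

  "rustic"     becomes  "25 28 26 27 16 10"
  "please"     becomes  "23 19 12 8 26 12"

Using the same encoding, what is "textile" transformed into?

r is letter #18 and maps to 25: an offset of 7. Letters become their 1-based position plus 7 (so a→8, b→9, …).
Applying it to textile: t=20→27, e=5→12, x=24→31, t=20→27, i=9→16, l=12→19, e=5→12.

27 12 31 27 16 19 12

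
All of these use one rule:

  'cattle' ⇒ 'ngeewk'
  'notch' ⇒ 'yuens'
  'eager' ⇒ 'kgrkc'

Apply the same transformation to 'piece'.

aoknk

The rule splits by letter class: vowels +6, consonants +11.
On piece: p(cons)+11=a, i(vowel)+6=o, e(vowel)+6=k, c(cons)+11=n, e(vowel)+6=k.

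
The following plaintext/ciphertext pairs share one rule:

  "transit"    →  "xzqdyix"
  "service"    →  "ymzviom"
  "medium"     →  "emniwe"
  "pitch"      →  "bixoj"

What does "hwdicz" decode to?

Treating letters as 0–25, the rule is x ↦ 25x + 16 (mod 26).
Decoding hwdicz: h(7)→25·(7−16)≡9=j; w(22)→25·(22−16)≡20=u; d(3)→25·(3−16)≡13=n; i(8)→25·(8−16)≡8=i; c(2)→25·(2−16)≡14=o; z(25)→25·(25−16)≡17=r (all mod 26).

junior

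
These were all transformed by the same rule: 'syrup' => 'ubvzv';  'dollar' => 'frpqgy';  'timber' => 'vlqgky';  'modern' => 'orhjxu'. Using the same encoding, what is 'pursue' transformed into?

In syrup: s→u is +2, y→b is +3, r→v is +4, u→z is +5 — the shift increases by 1 each position. Letter i (0-indexed) is shifted by i+2, so successive shifts are 2, 3, 4, ….
Applying it to pursue: p+2=r, u+3=x, r+4=v, s+5=x, u+6=a, e+7=l.

rxvxal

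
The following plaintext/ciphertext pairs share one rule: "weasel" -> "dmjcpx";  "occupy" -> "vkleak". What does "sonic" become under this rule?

zwwsn

Each letter shifts forward by (position + 7), i.e. 7, 8, 9, … — the shift grows by one for each successive letter.
For sonic: s+7=z, o+8=w, n+9=w, i+10=s, c+11=n.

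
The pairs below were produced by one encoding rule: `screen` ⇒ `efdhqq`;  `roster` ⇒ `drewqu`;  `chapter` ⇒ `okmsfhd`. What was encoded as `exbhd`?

The shifts repeat in a cycle of length 2: positions 0,1,… shift by +12, +3, then the pattern repeats.
Reversing it on exbhd: e−12=s, x−3=u, b−12=p, h−3=e, d−12=r.

super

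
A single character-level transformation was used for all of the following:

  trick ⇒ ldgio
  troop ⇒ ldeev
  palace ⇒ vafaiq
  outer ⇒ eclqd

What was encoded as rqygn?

begin

Each letter's alphabet position (a=0..z=25) is mapped through 17·x+0 mod 26 — an affine cipher.
Decoding rqygn: r(17)→23·(17−0)≡1=b; q(16)→23·(16−0)≡4=e; y(24)→23·(24−0)≡6=g; g(6)→23·(6−0)≡8=i; n(13)→23·(13−0)≡13=n (all mod 26).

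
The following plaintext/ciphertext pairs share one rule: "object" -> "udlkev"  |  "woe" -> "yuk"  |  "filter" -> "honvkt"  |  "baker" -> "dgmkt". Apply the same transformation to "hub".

jad

Two shifts are in play — +6 for a/e/i/o/u, +2 for every other letter.
Applying it to hub: h(cons)+2=j, u(vowel)+6=a, b(cons)+2=d.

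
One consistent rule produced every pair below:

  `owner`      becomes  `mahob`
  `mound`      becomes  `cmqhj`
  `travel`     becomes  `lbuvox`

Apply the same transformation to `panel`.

o(14)→m(12) and w(22)→a(0) fit y≡5x+20 (mod 26); the inverse of 5 mod 26 is 21. Each letter's alphabet position (a=0..z=25) is mapped through 5·x+20 mod 26 — an affine cipher.
Applying it to panel: p(15)→5·15+20≡17=r; a(0)→5·0+20≡20=u; n(13)→5·13+20≡7=h; e(4)→5·4+20≡14=o; l(11)→5·11+20≡23=x (all mod 26).

ruhox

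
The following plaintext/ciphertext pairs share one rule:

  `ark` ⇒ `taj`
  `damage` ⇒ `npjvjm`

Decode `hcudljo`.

faculty

The output letters match the input read backwards, each shifted +9: ark reversed is kra. Read the word backwards and shift each letter +9.
Decoding hcudljo: shift back: h−9=y, c−9=t, u−9=l, d−9=u, l−9=c, j−9=a, o−9=f → ytlucaf; then reverse → faculty.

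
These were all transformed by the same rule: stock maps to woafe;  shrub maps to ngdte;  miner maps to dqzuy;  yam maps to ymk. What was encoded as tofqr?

The output letters match the input read backwards, each shifted +12: stock reversed is kcots. The word is reversed, then every letter is shifted forward by 12.
Undoing it on tofqr: shift back: t−12=h, o−12=c, f−12=t, q−12=e, r−12=f → hctef; then reverse → fetch.

fetch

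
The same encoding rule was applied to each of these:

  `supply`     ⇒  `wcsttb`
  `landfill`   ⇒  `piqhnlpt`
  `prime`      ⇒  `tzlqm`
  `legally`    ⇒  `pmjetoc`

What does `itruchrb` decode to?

Shifts by position in supply: pos 0: s→w (+4), pos 1: u→c (+8), pos 2: p→s (+3), pos 3: p→t (+4), pos 4: l→t (+8), pos 5: y→b (+3) — repeating every 3. The shifts repeat in a cycle of length 3: positions 0,1,… shift by +4, +8, +3, then the pattern repeats.
Undoing it on itruchrb: i−4=e, t−8=l, r−3=o, u−4=q, c−8=u, h−3=e, r−4=n, b−8=t.

eloquent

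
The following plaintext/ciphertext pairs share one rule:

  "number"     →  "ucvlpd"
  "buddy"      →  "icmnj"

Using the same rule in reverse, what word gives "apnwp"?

In number: n→u is +7, u→c is +8, m→v is +9, b→l is +10 — the shift increases by 1 each position. The shift increases by 1 at each position, starting from +7: 7, 8, 9, ….
Decoding apnwp: a−7=t, p−8=h, n−9=e, w−10=m, p−11=e.

theme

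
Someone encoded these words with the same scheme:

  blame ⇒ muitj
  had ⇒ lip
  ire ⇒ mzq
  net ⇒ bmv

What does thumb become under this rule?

jucpb

The output letters match the input read backwards, each shifted +8: blame reversed is emalb. Two steps: reverse the string, then apply a Caesar shift of +8.
Applying it to thumb: reverse → bmuht; then shift: b+8=j, m+8=u, u+8=c, h+8=p, t+8=b.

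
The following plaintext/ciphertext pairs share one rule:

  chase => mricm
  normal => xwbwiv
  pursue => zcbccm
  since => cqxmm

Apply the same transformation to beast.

Two shifts are in play — +8 for a/e/i/o/u, +10 for every other letter.
On beast: b(cons)+10=l, e(vowel)+8=m, a(vowel)+8=i, s(cons)+10=c, t(cons)+10=d.

lmicd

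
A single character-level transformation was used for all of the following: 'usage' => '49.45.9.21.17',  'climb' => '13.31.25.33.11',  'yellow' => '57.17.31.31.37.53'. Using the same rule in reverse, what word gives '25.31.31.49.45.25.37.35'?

illusion

Each letter becomes 2×(its alphabet position, a=1..z=26) + 7.
Undoing it on 25.31.31.49.45.25.37.35: 25→(25−7)÷2=9=i, 31→(31−7)÷2=12=l, 31→(31−7)÷2=12=l, 49→(49−7)÷2=21=u, 45→(45−7)÷2=19=s, 25→(25−7)÷2=9=i, 37→(37−7)÷2=15=o, 35→(35−7)÷2=14=n.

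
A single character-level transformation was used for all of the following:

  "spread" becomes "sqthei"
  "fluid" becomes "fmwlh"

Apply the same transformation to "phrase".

pitdwj

The shift increases by 1 at each position, starting from +0: 0, 1, 2, ….
Applying it to phrase: p+0=p, h+1=i, r+2=t, a+3=d, s+4=w, e+5=j.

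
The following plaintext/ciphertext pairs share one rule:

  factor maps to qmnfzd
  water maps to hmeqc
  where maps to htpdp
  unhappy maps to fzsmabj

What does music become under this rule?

A repeating key of period 2 is used — shifts +11, +12 over and over.
For music: m+11=x, u+12=g, s+11=d, i+12=u, c+11=n.

xgdun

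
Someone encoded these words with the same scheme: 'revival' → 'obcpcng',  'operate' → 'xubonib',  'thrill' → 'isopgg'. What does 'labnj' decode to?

r(17)→o(14) and e(4)→b(1) fit y≡23x+13 (mod 26); the inverse of 23 mod 26 is 17. This is an affine cipher: with a=0,…,z=25, each position x becomes (23x+13) mod 26.
Reversing it on labnj: l(11)→17·(11−13)≡18=s; a(0)→17·(0−13)≡13=n; b(1)→17·(1−13)≡4=e; n(13)→17·(13−13)≡0=a; j(9)→17·(9−13)≡10=k (all mod 26).

sneak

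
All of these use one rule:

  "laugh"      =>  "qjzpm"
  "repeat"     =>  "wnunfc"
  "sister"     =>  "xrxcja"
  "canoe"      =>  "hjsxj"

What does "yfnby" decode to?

twist

Shifts by position in laugh: pos 0: l→q (+5), pos 1: a→j (+9), pos 2: u→z (+5), pos 3: g→p (+9) — repeating every 2. A repeating key of period 2 is used — shifts +5, +9 over and over.
Decoding yfnby: y−5=t, f−9=w, n−5=i, b−9=s, y−5=t.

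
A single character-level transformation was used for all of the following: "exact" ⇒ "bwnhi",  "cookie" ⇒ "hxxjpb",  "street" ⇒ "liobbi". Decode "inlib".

taste

e(4)→b(1) and x(23)→w(22) fit y≡23x+13 (mod 26); the inverse of 23 mod 26 is 17. This is an affine cipher: with a=0,…,z=25, each position x becomes (23x+13) mod 26.
Reversing it on inlib: i(8)→17·(8−13)≡19=t; n(13)→17·(13−13)≡0=a; l(11)→17·(11−13)≡18=s; i(8)→17·(8−13)≡19=t; b(1)→17·(1−13)≡4=e (all mod 26).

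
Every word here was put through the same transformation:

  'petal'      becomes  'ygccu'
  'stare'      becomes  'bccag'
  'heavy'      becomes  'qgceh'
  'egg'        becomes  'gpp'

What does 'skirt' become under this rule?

The shift depends on letter class: consonant p→y is +9, but vowel e→g is +2. Vowels shift forward by 2 and consonants shift forward by 9.
Applying it to skirt: s(cons)+9=b, k(cons)+9=t, i(vowel)+2=k, r(cons)+9=a, t(cons)+9=c.

btkac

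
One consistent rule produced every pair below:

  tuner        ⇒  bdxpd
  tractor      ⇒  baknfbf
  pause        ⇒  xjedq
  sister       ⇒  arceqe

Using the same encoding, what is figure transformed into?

In tuner: t→b is +8, u→d is +9, n→x is +10, e→p is +11 — the shift increases by 1 each position. The shift increases by 1 at each position, starting from +8: 8, 9, 10, ….
Applying it to figure: f+8=n, i+9=r, g+10=q, u+11=f, r+12=d, e+13=r.

nrqfdr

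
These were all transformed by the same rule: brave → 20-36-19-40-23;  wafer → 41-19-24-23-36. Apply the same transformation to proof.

The number is (letter's place in the alphabet, a=1) + 18.
Applying it to proof: p=16→34, r=18→36, o=15→33, o=15→33, f=6→24.

34-36-33-33-24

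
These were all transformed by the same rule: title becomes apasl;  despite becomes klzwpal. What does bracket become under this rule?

iyhjrla

This is a Caesar cipher with shift 7.
Applying it to bracket: b+7=i, r+7=y, a+7=h, c+7=j, k+7=r, e+7=l, t+7=a.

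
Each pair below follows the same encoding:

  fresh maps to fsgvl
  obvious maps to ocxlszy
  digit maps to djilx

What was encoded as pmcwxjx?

platter

Each letter shifts forward by its position index (0, 1, 2, …) — the shift grows by one for each successive letter.
Undoing it on pmcwxjx: p−0=p, m−1=l, c−2=a, w−3=t, x−4=t, j−5=e, x−6=r.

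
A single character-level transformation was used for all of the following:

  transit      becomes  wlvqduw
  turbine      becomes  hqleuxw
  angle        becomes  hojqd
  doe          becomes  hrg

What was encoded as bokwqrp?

monthly

The output letters match the input read backwards, each shifted +3: transit reversed is tisnart. The word is reversed, then every letter is shifted forward by 3.
Reversing it on bokwqrp: shift back: b−3=y, o−3=l, k−3=h, w−3=t, q−3=n, r−3=o, p−3=m → ylhtnom; then reverse → monthly.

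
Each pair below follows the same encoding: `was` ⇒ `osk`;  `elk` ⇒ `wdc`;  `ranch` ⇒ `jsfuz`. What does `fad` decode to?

nil

Each letter is shifted forward by 18 in the alphabet (a Caesar shift of +18).
Undoing it on fad: f−18=n, a−18=i, d−18=l.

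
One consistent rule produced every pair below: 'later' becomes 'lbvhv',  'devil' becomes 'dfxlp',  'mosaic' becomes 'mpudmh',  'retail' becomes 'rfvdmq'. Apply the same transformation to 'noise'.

npkvi

In later: l→l is +0, a→b is +1, t→v is +2, e→h is +3 — the shift increases by 1 each position. Each letter shifts forward by its position index (0, 1, 2, …) — the shift grows by one for each successive letter.
Applying it to noise: n+0=n, o+1=p, i+2=k, s+3=v, e+4=i.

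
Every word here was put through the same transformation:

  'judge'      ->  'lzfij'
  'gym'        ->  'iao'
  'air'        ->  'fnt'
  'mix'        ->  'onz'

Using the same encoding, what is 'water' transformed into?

The shift depends on letter class: consonant j→l is +2, but vowel u→z is +5. The rule splits by letter class: vowels +5, consonants +2.
For water: w(cons)+2=y, a(vowel)+5=f, t(cons)+2=v, e(vowel)+5=j, r(cons)+2=t.

yfvjt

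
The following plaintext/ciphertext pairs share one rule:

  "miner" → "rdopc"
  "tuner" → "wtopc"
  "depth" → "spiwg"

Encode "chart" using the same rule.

m(12)→r(17) and i(8)→d(3) fit y≡23x+1 (mod 26); the inverse of 23 mod 26 is 17. Treating letters as 0–25, the rule is x ↦ 23x + 1 (mod 26).
For chart: c(2)→23·2+1≡21=v; h(7)→23·7+1≡6=g; a(0)→23·0+1≡1=b; r(17)→23·17+1≡2=c; t(19)→23·19+1≡22=w (all mod 26).

vgbcw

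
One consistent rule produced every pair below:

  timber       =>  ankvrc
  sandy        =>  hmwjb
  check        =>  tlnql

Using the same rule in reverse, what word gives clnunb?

Read the word backwards and shift each letter +9.
Undoing it on clnunb: shift back: c−9=t, l−9=c, n−9=e, u−9=l, n−9=e, b−9=s → tceles; then reverse → select.

select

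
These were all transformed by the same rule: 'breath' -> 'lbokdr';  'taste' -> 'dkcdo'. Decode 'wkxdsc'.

mantis

Compare letters: b→l is +10, r→b is +10, e→o is +10 — a constant shift. Every letter moves 10 places later in the alphabet, wrapping around z→a.
Decoding wkxdsc: w−10=m, k−10=a, x−10=n, d−10=t, s−10=i, c−10=s.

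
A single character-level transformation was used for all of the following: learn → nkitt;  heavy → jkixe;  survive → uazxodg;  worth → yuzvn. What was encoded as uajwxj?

Shifts by position in learn: pos 0: l→n (+2), pos 1: e→k (+6), pos 2: a→i (+8), pos 3: r→t (+2), pos 4: n→t (+6) — repeating every 3. The shifts repeat in a cycle of length 3: positions 0,1,… shift by +2, +6, +8, then the pattern repeats.
Reversing it on uajwxj: u−2=s, a−6=u, j−8=b, w−2=u, x−6=r, j−8=b.

suburb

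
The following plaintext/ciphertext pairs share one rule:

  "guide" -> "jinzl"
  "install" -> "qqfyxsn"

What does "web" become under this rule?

gjb

The output letters match the input read backwards, each shifted +5: guide reversed is ediug. Read the word backwards and shift each letter +5.
For web: reverse → bew; then shift: b+5=g, e+5=j, w+5=b.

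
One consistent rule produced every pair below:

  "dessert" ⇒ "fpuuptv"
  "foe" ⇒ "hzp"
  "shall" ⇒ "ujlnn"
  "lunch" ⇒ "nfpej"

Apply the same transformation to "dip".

The shift depends on letter class: consonant d→f is +2, but vowel e→p is +11. Two shifts are in play — +11 for a/e/i/o/u, +2 for every other letter.
Applying it to dip: d(cons)+2=f, i(vowel)+11=t, p(cons)+2=r.

ftr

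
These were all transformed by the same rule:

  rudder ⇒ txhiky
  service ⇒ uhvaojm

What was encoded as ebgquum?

Letter i (0-indexed) is shifted by i+2, so successive shifts are 2, 3, 4, ….
Undoing it on ebgquum: e−2=c, b−3=y, g−4=c, q−5=l, u−6=o, u−7=n, m−8=e.

cyclone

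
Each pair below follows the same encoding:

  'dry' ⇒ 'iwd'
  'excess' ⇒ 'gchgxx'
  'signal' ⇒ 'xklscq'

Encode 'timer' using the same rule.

The shift depends on letter class: consonant d→i is +5, but vowel e→g is +2. The rule splits by letter class: vowels +2, consonants +5.
On timer: t(cons)+5=y, i(vowel)+2=k, m(cons)+5=r, e(vowel)+2=g, r(cons)+5=w.

ykrgw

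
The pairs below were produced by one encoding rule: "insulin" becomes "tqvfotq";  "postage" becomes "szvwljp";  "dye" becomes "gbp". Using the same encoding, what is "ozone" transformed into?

The shift depends on letter class: consonant n→q is +3, but vowel i→t is +11. The rule splits by letter class: vowels +11, consonants +3.
Applying it to ozone: o(vowel)+11=z, z(cons)+3=c, o(vowel)+11=z, n(cons)+3=q, e(vowel)+11=p.

zczqp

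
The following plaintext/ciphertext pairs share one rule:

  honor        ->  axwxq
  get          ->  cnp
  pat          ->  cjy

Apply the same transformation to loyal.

The output letters match the input read backwards, each shifted +9: honor reversed is ronoh. The word is reversed, then every letter is shifted forward by 9.
For loyal: reverse → layol; then shift: l+9=u, a+9=j, y+9=h, o+9=x, l+9=u.

ujhxu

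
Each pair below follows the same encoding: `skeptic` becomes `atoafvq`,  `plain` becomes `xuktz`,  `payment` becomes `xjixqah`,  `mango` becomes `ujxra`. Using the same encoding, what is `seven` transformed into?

In skeptic: s→a is +8, k→t is +9, e→o is +10, p→a is +11 — the shift increases by 1 each position. The shift increases by 1 at each position, starting from +8: 8, 9, 10, ….
For seven: s+8=a, e+9=n, v+10=f, e+11=p, n+12=z.

anfpz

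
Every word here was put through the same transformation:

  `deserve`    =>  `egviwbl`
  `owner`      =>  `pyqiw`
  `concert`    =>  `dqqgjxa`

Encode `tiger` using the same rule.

The shift increases by 1 at each position, starting from +1: 1, 2, 3, ….
Applying it to tiger: t+1=u, i+2=k, g+3=j, e+4=i, r+5=w.

ukjiw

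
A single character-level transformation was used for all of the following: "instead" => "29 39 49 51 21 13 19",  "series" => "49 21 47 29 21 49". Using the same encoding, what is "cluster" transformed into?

i(#9)→29 and n(#14)→39: differences scale by 2, so n = 2·pos + 11. The formula is n = 2×(alphabet index, a=1) + 11.
For cluster: c=3→17, l=12→35, u=21→53, s=19→49, t=20→51, e=5→21, r=18→47.

17 35 53 49 51 21 47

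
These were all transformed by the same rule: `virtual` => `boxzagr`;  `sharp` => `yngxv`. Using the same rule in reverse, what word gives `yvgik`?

Compare letters: v→b is +6, i→o is +6, r→x is +6 — a constant shift. Each letter is shifted forward by 6 in the alphabet (a Caesar shift of +6).
Decoding yvgik: y−6=s, v−6=p, g−6=a, i−6=c, k−6=e.

space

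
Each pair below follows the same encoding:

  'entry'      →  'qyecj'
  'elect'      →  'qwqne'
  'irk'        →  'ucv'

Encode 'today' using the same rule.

Vowels shift forward by 12 and consonants shift forward by 11.
Applying it to today: t(cons)+11=e, o(vowel)+12=a, d(cons)+11=o, a(vowel)+12=m, y(cons)+11=j.

eaomj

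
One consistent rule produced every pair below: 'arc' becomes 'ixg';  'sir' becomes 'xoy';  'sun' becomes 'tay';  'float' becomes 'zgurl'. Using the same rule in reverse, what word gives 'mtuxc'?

wrong

The output letters match the input read backwards, each shifted +6: arc reversed is cra. The word is reversed, then every letter is shifted forward by 6.
Undoing it on mtuxc: shift back: m−6=g, t−6=n, u−6=o, x−6=r, c−6=w → gnorw; then reverse → wrong.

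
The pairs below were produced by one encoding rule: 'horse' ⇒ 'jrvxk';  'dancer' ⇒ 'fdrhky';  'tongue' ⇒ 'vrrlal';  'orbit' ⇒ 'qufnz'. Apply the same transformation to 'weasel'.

In horse: h→j is +2, o→r is +3, r→v is +4, s→x is +5 — the shift increases by 1 each position. The shift increases by 1 at each position, starting from +2: 2, 3, 4, ….
For weasel: w+2=y, e+3=h, a+4=e, s+5=x, e+6=k, l+7=s.

yhexks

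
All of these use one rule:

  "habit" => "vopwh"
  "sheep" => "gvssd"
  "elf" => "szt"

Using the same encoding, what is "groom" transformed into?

Compare letters: h→v is +14, a→o is +14, b→p is +14 — a constant shift. It's a constant shift of +14 (ROT14).
Applying it to groom: g+14=u, r+14=f, o+14=c, o+14=c, m+14=a.

ufcca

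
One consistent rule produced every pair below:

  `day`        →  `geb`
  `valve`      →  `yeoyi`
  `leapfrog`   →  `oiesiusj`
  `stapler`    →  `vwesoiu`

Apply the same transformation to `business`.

Vowels shift forward by 4 and consonants shift forward by 3.
Applying it to business: b(cons)+3=e, u(vowel)+4=y, s(cons)+3=v, i(vowel)+4=m, n(cons)+3=q, e(vowel)+4=i, s(cons)+3=v, s(cons)+3=v.

eyvmqivv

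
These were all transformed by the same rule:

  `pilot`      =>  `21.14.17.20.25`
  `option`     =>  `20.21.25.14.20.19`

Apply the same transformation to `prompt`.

p is letter #16 and maps to 21: an offset of 5. Each letter is replaced by its alphabet position (a=1..z=26) + 5.
For prompt: p=16→21, r=18→23, o=15→20, m=13→18, p=16→21, t=20→25.

21.23.20.18.21.25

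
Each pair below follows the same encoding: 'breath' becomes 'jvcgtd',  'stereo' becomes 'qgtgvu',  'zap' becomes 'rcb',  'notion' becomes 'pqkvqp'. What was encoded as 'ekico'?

magic

The output letters match the input read backwards, each shifted +2: breath reversed is htaerb. Read the word backwards and shift each letter +2.
Reversing it on ekico: shift back: e−2=c, k−2=i, i−2=g, c−2=a, o−2=m → cigam; then reverse → magic.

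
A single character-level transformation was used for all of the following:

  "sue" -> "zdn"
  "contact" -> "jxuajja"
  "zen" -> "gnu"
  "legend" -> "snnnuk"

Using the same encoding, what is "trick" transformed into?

The shift depends on letter class: consonant s→z is +7, but vowel u→d is +9. Two shifts are in play — +9 for a/e/i/o/u, +7 for every other letter.
For trick: t(cons)+7=a, r(cons)+7=y, i(vowel)+9=r, c(cons)+7=j, k(cons)+7=r.

ayrjr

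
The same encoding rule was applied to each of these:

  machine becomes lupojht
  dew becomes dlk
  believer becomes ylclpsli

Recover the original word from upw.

The output letters match the input read backwards, each shifted +7: machine reversed is enihcam. The word is reversed, then every letter is shifted forward by 7.
Undoing it on upw: shift back: u−7=n, p−7=i, w−7=p → nip; then reverse → pin.

pin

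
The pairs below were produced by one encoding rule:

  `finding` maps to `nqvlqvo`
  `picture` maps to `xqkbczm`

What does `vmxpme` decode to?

nephew

Every letter moves 8 places later in the alphabet, wrapping around z→a.
Reversing it on vmxpme: v−8=n, m−8=e, x−8=p, p−8=h, m−8=e, e−8=w.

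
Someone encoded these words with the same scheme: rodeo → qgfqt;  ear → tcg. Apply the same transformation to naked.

Read the word backwards and shift each letter +2.
Applying it to naked: reverse → dekan; then shift: d+2=f, e+2=g, k+2=m, a+2=c, n+2=p.

fgmcp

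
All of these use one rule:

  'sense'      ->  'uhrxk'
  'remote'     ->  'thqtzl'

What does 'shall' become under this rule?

ukeqr

The shift increases by 1 at each position, starting from +2: 2, 3, 4, ….
For shall: s+2=u, h+3=k, a+4=e, l+5=q, l+6=r.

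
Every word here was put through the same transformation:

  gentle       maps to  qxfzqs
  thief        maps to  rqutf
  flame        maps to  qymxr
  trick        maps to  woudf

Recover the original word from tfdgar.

The output letters match the input read backwards, each shifted +12: gentle reversed is eltneg. The word is reversed, then every letter is shifted forward by 12.
Reversing it on tfdgar: shift back: t−12=h, f−12=t, d−12=r, g−12=u, a−12=o, r−12=f → htruof; then reverse → fourth.

fourth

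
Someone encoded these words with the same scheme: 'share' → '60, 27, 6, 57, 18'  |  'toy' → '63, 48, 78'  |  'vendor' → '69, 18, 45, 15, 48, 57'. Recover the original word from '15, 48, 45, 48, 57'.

donor

s(#19)→60 and h(#8)→27: differences scale by 3, so n = 3·pos + 3. Each letter becomes 3×(its alphabet position, a=1..z=26) + 3.
Decoding 15, 48, 45, 48, 57: 15→(15−3)÷3=4=d, 48→(48−3)÷3=15=o, 45→(45−3)÷3=14=n, 48→(48−3)÷3=15=o, 57→(57−3)÷3=18=r.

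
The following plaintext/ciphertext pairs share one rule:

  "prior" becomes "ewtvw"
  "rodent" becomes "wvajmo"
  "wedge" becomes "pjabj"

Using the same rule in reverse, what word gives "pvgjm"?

woven

p(15)→e(4) and r(17)→w(22) fit y≡9x+25 (mod 26); the inverse of 9 mod 26 is 3. Each letter's alphabet position (a=0..z=25) is mapped through 9·x+25 mod 26 — an affine cipher.
Reversing it on pvgjm: p(15)→3·(15−25)≡22=w; v(21)→3·(21−25)≡14=o; g(6)→3·(6−25)≡21=v; j(9)→3·(9−25)≡4=e; m(12)→3·(12−25)≡13=n (all mod 26).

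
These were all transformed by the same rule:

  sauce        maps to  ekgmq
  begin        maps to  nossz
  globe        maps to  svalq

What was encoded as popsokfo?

Shifts by position in sauce: pos 0: s→e (+12), pos 1: a→k (+10), pos 2: u→g (+12), pos 3: c→m (+10) — repeating every 2. The shifts repeat in a cycle of length 2: positions 0,1,… shift by +12, +10, then the pattern repeats.
Decoding popsokfo: p−12=d, o−10=e, p−12=d, s−10=i, o−12=c, k−10=a, f−12=t, o−10=e.

dedicate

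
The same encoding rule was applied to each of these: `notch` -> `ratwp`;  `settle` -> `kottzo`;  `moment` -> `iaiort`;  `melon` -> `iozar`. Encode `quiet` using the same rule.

scyot

n(13)→r(17) and o(14)→a(0) fit y≡9x+4 (mod 26); the inverse of 9 mod 26 is 3. Each letter's alphabet position (a=0..z=25) is mapped through 9·x+4 mod 26 — an affine cipher.
Applying it to quiet: q(16)→9·16+4≡18=s; u(20)→9·20+4≡2=c; i(8)→9·8+4≡24=y; e(4)→9·4+4≡14=o; t(19)→9·19+4≡19=t (all mod 26).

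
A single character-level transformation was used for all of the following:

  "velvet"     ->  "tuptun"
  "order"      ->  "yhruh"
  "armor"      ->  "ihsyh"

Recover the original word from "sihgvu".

marine

This is an affine cipher: with a=0,…,z=25, each position x becomes (3x+8) mod 26.
Undoing it on sihgvu: s(18)→9·(18−8)≡12=m; i(8)→9·(8−8)≡0=a; h(7)→9·(7−8)≡17=r; g(6)→9·(6−8)≡8=i; v(21)→9·(21−8)≡13=n; u(20)→9·(20−8)≡4=e (all mod 26).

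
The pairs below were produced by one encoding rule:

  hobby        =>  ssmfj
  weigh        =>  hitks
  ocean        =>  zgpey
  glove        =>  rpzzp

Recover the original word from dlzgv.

shock

A repeating key of period 2 is used — shifts +11, +4 over and over.
Reversing it on dlzgv: d−11=s, l−4=h, z−11=o, g−4=c, v−11=k.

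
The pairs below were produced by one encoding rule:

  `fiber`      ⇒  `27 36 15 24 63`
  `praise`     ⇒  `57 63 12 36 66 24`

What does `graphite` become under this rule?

30 63 12 57 33 36 69 24

f(#6)→27 and i(#9)→36: differences scale by 3, so n = 3·pos + 9. The formula is n = 3×(alphabet index, a=1) + 9.
Applying it to graphite: g=7→30, r=18→63, a=1→12, p=16→57, h=8→33, i=9→36, t=20→69, e=5→24.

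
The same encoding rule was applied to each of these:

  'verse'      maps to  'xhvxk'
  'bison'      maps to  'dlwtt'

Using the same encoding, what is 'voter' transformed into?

xrxjx

The shift increases by 1 at each position, starting from +2: 2, 3, 4, ….
Applying it to voter: v+2=x, o+3=r, t+4=x, e+5=j, r+6=x.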